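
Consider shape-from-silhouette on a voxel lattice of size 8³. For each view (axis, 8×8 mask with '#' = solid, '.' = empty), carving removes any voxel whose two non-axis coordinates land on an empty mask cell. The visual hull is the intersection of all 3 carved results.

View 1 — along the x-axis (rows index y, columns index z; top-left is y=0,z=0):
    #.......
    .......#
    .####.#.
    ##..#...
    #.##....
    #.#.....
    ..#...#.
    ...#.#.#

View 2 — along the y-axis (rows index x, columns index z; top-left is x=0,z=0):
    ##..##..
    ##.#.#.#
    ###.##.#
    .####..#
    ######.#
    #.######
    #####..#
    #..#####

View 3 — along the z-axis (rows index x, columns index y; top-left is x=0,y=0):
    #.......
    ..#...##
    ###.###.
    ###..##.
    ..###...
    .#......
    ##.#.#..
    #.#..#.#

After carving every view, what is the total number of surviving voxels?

49 voxels

start: 8×8×8 = 512 voxels
step 1: project along x, AND mask (20/64) → |grid| = 160
step 2: project along y, AND mask (46/64) → |grid| = 116
step 3: project along z, AND mask (27/64) → |grid| = 49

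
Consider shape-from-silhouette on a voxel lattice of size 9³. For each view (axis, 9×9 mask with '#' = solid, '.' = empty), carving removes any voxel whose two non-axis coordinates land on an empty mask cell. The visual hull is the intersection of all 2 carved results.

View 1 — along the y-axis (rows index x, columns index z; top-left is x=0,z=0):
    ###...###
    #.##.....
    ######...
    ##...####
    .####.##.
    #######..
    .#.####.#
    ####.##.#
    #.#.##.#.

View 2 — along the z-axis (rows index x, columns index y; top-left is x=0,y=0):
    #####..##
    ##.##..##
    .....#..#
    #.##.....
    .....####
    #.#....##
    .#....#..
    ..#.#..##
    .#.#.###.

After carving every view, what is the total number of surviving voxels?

start: 9×9×9 = 729 voxels
[1] y-view keeps 52 columns → grid now 468
[2] z-view keeps 37 columns → grid now 207

remaining voxels: 207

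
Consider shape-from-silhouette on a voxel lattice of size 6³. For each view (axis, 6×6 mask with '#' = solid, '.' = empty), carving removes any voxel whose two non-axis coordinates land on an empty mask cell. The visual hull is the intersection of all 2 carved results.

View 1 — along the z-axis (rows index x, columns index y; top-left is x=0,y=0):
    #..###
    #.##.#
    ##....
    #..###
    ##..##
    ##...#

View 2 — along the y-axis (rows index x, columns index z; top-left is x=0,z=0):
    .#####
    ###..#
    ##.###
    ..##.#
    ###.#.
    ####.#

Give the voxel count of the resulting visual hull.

full grid |V| = 216
after view 1 [z-axis, 21 of 36 cells solid] → remaining = 126
after view 2 [y-axis, 26 of 36 cells solid] → remaining = 89

|visual hull| = 89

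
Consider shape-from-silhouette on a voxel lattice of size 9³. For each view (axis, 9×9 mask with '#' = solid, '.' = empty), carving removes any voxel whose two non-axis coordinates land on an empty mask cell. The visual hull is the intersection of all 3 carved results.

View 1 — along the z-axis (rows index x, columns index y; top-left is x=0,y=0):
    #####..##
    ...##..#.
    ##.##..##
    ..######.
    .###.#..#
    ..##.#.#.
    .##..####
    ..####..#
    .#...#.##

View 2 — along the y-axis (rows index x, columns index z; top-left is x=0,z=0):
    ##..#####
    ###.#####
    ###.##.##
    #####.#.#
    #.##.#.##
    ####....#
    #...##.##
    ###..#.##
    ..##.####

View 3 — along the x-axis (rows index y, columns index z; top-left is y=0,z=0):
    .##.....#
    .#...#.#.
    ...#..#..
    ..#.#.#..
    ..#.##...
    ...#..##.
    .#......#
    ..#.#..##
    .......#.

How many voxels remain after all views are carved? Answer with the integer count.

before carving: 729 voxels (9×9×9)
[1] z-view keeps 46 columns → grid now 414
[2] y-view keeps 57 columns → grid now 291
[3] x-view keeps 24 columns → grid now 88

voxel count = 88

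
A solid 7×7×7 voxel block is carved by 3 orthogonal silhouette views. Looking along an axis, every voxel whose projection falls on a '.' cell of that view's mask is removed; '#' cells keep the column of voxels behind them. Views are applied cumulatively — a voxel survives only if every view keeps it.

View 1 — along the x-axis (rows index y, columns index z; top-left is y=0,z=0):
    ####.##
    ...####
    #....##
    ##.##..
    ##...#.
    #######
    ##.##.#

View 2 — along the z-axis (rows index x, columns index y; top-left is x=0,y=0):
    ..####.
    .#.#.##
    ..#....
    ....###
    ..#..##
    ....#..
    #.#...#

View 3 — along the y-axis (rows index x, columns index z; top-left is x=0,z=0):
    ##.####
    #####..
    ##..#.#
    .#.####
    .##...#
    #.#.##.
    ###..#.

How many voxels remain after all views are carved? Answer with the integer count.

60 voxels

start: 7×7×7 = 343 voxels
step 1: project along x, AND mask (32/49) → |grid| = 224
step 2: project along z, AND mask (19/49) → |grid| = 87
step 3: project along y, AND mask (31/49) → |grid| = 60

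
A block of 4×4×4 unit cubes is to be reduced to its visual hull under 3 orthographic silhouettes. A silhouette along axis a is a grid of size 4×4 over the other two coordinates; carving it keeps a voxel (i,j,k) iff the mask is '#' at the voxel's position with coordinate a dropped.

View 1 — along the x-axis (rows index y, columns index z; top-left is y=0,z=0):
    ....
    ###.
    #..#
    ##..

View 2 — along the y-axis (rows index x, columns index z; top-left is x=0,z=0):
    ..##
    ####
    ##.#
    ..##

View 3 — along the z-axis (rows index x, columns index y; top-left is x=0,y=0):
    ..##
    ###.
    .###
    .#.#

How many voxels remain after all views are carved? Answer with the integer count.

13 voxels

initial block: 4^3 = 64
after view 1 [x-axis, 7 of 16 cells solid] → remaining = 28
after view 2 [y-axis, 11 of 16 cells solid] → remaining = 17
after view 3 [z-axis, 10 of 16 cells solid] → remaining = 13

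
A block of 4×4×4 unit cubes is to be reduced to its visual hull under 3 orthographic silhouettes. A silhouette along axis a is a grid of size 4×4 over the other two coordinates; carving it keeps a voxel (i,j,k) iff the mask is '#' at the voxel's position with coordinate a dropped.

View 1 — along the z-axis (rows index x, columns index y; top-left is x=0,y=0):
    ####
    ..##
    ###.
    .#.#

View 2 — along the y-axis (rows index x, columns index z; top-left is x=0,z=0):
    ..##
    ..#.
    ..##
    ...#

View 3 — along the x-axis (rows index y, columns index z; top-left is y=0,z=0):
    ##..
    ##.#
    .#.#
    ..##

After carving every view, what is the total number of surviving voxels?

remaining voxels: 9

before carving: 64 voxels (4×4×4)
carve view 1 (along z, XY-mask fill 11/16): 44 voxels remain
carve view 2 (along y, XZ-mask fill 6/16): 18 voxels remain
carve view 3 (along x, YZ-mask fill 9/16): 9 voxels remain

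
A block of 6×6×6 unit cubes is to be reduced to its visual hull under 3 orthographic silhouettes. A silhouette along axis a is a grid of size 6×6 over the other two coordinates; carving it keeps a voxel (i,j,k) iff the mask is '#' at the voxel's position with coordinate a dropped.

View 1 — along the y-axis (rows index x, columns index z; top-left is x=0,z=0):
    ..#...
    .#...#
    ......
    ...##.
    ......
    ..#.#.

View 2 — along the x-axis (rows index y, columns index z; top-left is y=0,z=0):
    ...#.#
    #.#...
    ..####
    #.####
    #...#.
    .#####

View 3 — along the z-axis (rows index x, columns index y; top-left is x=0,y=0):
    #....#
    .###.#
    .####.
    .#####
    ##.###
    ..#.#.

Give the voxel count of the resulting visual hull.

voxel count = 15

start: 6×6×6 = 216 voxels
step 1: project along y, AND mask (7/36) → |grid| = 42
step 2: project along x, AND mask (20/36) → |grid| = 25
step 3: project along z, AND mask (22/36) → |grid| = 15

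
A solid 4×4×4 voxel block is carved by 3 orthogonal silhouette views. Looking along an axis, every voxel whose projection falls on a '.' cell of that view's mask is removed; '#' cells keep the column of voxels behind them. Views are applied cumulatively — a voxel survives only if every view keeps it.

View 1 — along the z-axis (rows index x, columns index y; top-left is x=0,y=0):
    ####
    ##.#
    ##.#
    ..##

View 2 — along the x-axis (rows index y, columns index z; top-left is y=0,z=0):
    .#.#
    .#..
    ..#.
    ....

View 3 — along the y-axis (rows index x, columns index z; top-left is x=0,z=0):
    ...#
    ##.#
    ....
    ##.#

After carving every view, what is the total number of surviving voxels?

|visual hull| = 4

initial block: 4^3 = 64
step 1: project along z, AND mask (12/16) → |grid| = 48
step 2: project along x, AND mask (4/16) → |grid| = 11
step 3: project along y, AND mask (7/16) → |grid| = 4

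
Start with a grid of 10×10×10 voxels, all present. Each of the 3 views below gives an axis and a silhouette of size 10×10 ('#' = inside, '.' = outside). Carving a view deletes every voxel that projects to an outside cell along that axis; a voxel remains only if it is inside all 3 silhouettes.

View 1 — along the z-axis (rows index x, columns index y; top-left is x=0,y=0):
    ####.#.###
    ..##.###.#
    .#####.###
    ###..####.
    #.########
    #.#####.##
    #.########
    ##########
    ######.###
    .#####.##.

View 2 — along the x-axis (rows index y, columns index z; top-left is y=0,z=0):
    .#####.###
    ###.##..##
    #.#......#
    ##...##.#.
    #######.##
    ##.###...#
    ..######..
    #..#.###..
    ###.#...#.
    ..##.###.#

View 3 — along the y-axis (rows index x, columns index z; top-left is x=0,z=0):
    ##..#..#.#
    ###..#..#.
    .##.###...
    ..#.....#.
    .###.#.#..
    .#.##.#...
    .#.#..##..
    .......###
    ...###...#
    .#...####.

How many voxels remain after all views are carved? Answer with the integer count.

193 voxels

before carving: 1000 voxels (10×10×10)
after view 1 [z-axis, 81 of 100 cells solid] → remaining = 810
after view 2 [x-axis, 60 of 100 cells solid] → remaining = 470
after view 3 [y-axis, 42 of 100 cells solid] → remaining = 193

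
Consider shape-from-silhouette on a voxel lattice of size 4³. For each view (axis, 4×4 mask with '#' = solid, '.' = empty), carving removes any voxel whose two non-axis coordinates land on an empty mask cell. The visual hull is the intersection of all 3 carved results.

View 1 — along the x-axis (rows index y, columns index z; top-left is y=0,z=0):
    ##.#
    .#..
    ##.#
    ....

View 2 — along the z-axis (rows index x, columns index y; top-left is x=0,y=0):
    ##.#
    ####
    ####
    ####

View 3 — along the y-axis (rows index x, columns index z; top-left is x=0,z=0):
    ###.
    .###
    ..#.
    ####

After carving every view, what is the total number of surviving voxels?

full grid |V| = 64
V1 x: intersect with YZ mask (7 set) -- 28 left
V2 z: intersect with XY mask (15 set) -- 25 left
V3 y: intersect with XZ mask (11 set) -- 15 left

15 voxels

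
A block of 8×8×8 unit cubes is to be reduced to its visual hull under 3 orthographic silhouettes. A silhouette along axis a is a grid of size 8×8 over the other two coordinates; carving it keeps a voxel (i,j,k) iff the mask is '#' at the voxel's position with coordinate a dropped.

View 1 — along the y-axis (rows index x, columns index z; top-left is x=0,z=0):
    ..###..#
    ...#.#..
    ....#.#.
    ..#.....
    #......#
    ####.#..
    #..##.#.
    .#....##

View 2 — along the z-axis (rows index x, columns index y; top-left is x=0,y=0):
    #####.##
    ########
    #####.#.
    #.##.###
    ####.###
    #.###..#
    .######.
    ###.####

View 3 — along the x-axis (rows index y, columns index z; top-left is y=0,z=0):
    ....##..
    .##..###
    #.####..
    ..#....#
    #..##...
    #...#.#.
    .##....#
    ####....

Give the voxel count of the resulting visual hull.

initial block: 8^3 = 512
V1 y: intersect with XZ mask (23 set) -- 184 left
V2 z: intersect with XY mask (52 set) -- 146 left
V3 x: intersect with YZ mask (27 set) -- 63 left

63 voxels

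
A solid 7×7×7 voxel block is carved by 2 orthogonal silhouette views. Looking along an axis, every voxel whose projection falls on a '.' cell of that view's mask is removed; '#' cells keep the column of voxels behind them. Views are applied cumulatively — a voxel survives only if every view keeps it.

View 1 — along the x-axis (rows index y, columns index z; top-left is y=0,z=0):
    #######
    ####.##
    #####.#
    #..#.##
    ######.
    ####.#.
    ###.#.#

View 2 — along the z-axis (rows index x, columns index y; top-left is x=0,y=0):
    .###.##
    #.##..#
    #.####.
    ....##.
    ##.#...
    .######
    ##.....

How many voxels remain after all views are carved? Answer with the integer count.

|visual hull| = 149

start: 7×7×7 = 343 voxels
[1] x-view keeps 39 columns → grid now 273
[2] z-view keeps 27 columns → grid now 149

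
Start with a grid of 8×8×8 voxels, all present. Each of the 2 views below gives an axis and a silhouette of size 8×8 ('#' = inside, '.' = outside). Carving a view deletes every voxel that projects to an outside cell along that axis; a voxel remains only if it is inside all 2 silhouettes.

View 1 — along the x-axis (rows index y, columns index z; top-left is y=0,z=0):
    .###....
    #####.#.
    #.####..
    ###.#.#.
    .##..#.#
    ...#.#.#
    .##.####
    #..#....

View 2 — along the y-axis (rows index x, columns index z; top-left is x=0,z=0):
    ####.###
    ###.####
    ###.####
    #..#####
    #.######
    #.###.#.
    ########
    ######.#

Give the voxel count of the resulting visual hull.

|visual hull| = 227

before carving: 512 voxels (8×8×8)
V1 x: intersect with YZ mask (34 set) -- 272 left
V2 y: intersect with XZ mask (54 set) -- 227 left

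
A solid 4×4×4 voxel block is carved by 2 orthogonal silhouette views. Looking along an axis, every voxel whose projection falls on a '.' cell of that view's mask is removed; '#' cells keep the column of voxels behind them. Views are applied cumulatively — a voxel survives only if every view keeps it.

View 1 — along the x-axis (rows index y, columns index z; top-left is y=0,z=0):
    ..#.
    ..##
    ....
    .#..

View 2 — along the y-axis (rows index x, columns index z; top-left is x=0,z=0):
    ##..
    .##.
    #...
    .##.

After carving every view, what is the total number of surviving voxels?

initial block: 4^3 = 64
carve view 1 (along x, YZ-mask fill 4/16): 16 voxels remain
carve view 2 (along y, XZ-mask fill 7/16): 7 voxels remain

7 voxels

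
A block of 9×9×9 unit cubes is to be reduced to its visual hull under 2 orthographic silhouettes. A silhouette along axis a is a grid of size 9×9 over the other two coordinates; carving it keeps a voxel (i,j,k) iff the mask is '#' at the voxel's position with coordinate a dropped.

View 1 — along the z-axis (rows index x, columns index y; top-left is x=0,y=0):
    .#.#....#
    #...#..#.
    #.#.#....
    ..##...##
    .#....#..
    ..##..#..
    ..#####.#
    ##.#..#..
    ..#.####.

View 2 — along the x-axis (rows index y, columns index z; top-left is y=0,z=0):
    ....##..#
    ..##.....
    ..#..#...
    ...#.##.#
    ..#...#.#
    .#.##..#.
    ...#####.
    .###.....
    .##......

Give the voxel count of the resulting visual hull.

105 voxels

start: 9×9×9 = 729 voxels
carve view 1 (along z, XY-mask fill 33/81): 297 voxels remain
carve view 2 (along x, YZ-mask fill 28/81): 105 voxels remain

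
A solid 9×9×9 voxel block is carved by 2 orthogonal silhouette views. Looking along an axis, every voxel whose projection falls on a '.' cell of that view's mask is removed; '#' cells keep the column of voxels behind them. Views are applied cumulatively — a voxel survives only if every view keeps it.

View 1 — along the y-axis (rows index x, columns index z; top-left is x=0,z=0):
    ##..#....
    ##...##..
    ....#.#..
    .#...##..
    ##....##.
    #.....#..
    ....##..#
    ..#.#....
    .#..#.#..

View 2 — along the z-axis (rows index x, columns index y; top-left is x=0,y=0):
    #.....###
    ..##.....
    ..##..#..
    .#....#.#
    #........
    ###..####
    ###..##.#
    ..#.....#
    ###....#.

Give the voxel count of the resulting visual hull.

before carving: 729 voxels (9×9×9)
step 1: project along y, AND mask (26/81) → |grid| = 234
step 2: project along z, AND mask (32/81) → |grid| = 87

remaining voxels: 87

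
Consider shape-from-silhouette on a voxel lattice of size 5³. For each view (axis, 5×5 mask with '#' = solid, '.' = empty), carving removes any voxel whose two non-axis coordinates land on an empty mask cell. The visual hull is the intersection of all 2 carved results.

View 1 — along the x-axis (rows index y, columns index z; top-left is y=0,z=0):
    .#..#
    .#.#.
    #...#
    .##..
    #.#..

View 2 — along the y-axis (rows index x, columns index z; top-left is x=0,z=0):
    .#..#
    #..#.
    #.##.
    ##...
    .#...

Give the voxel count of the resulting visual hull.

full grid |V| = 125
carve view 1 (along x, YZ-mask fill 10/25): 50 voxels remain
carve view 2 (along y, XZ-mask fill 10/25): 21 voxels remain

21 voxels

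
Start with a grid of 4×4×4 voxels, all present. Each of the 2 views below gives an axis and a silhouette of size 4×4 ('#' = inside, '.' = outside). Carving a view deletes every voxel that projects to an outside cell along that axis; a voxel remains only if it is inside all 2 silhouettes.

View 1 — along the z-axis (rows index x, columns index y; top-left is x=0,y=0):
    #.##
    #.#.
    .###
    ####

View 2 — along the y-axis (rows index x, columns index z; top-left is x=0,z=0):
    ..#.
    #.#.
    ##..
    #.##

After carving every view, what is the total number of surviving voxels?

full grid |V| = 64
after view 1 [z-axis, 12 of 16 cells solid] → remaining = 48
after view 2 [y-axis, 8 of 16 cells solid] → remaining = 25

25 voxels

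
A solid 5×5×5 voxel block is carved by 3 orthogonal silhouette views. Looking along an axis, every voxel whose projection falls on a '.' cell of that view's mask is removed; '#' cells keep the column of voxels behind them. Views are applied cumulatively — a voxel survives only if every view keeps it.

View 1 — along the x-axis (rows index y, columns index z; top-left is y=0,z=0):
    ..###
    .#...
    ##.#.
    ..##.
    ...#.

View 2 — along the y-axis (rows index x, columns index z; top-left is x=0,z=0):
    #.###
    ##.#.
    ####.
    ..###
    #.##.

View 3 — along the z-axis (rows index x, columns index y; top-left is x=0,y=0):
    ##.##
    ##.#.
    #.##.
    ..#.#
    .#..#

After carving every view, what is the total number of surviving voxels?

voxel count = 19

full grid |V| = 125
after view 1 [x-axis, 10 of 25 cells solid] → remaining = 50
after view 2 [y-axis, 17 of 25 cells solid] → remaining = 38
after view 3 [z-axis, 14 of 25 cells solid] → remaining = 19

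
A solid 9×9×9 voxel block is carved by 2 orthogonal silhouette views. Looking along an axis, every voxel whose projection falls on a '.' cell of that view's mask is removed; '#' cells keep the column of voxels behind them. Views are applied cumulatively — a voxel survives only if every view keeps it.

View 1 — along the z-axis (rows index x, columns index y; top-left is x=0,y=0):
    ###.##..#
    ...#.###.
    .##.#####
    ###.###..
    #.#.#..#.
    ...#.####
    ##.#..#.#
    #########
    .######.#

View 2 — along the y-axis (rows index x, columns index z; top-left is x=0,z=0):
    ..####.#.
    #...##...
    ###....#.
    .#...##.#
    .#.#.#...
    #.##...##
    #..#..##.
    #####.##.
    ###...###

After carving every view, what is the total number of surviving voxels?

remaining voxels: 256

initial block: 9^3 = 729
after view 1 [z-axis, 53 of 81 cells solid] → remaining = 477
after view 2 [y-axis, 41 of 81 cells solid] → remaining = 256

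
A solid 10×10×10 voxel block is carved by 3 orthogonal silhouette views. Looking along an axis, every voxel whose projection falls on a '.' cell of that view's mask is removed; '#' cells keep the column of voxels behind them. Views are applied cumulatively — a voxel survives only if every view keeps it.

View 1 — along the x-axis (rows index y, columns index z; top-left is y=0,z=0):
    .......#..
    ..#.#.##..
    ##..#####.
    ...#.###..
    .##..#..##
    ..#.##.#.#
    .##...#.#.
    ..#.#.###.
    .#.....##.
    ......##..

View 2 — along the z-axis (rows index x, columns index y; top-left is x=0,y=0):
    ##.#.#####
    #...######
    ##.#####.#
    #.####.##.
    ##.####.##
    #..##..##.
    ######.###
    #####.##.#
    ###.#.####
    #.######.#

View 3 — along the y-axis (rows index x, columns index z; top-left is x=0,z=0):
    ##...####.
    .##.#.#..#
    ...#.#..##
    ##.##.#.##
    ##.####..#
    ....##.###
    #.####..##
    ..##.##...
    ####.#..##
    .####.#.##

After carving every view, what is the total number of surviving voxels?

remaining voxels: 158

before carving: 1000 voxels (10×10×10)
[1] x-view keeps 40 columns → grid now 400
[2] z-view keeps 76 columns → grid now 291
[3] y-view keeps 59 columns → grid now 158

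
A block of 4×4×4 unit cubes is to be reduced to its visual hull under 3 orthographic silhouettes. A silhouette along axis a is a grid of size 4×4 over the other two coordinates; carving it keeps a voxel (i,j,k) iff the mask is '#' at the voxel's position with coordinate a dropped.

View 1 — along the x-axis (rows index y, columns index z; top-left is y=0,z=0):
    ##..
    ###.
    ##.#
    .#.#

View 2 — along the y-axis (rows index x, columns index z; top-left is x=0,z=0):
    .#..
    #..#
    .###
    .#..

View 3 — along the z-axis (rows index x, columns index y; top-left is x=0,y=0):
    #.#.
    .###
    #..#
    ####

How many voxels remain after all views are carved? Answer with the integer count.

|visual hull| = 13

before carving: 64 voxels (4×4×4)
  1. axis=0 (YZ plane), |mask|=10  ⇒  voxels=40
  2. axis=1 (XZ plane), |mask|=7  ⇒  voxels=20
  3. axis=2 (XY plane), |mask|=11  ⇒  voxels=13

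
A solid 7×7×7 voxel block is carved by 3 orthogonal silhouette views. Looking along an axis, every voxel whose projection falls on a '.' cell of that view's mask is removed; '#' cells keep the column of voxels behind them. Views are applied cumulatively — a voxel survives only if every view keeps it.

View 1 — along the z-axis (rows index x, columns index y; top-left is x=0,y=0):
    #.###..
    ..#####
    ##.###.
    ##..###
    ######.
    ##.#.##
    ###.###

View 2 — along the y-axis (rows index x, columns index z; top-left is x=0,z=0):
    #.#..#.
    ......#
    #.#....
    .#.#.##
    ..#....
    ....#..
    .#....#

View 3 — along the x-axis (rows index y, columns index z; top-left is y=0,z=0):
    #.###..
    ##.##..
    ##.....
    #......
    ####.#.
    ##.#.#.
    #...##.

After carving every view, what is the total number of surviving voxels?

remaining voxels: 33

before carving: 343 voxels (7×7×7)
after view 1 [z-axis, 36 of 49 cells solid] → remaining = 252
after view 2 [y-axis, 14 of 49 cells solid] → remaining = 70
after view 3 [x-axis, 23 of 49 cells solid] → remaining = 33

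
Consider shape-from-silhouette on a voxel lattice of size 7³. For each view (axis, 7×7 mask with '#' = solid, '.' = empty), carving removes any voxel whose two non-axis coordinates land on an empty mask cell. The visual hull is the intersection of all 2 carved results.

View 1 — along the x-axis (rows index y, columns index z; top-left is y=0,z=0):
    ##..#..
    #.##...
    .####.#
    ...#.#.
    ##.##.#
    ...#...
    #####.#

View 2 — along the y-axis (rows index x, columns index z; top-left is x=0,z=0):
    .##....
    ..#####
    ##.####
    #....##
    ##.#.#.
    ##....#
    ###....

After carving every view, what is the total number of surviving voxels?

initial block: 7^3 = 343
step 1: project along x, AND mask (25/49) → |grid| = 175
step 2: project along y, AND mask (26/49) → |grid| = 91

remaining voxels: 91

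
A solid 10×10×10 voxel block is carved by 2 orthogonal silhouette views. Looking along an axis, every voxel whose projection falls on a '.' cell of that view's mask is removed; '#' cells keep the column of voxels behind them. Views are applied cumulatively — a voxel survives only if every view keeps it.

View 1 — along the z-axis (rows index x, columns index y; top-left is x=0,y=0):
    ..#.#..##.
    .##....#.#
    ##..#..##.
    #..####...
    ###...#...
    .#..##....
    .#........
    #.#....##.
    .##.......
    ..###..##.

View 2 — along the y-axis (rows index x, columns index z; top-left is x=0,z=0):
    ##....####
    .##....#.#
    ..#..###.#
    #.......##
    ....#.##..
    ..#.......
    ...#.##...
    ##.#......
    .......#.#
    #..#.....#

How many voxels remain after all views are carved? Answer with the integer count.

initial block: 10^3 = 1000
step 1: project along z, AND mask (37/100) → |grid| = 370
step 2: project along y, AND mask (33/100) → |grid| = 129

129 voxels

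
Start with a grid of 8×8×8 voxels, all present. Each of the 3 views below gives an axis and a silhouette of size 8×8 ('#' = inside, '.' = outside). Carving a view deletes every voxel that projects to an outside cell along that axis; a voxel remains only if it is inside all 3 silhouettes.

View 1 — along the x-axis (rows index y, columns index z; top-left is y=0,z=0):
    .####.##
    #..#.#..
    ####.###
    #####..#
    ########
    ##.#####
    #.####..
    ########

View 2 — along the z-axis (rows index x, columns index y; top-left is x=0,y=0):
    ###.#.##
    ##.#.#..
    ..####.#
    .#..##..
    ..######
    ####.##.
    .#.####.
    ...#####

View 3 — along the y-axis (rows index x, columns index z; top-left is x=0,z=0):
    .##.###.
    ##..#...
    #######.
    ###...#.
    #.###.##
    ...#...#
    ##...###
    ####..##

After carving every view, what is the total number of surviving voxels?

before carving: 512 voxels (8×8×8)
carve view 1 (along x, YZ-mask fill 50/64): 400 voxels remain
carve view 2 (along z, XY-mask fill 40/64): 251 voxels remain
carve view 3 (along y, XZ-mask fill 38/64): 153 voxels remain

|visual hull| = 153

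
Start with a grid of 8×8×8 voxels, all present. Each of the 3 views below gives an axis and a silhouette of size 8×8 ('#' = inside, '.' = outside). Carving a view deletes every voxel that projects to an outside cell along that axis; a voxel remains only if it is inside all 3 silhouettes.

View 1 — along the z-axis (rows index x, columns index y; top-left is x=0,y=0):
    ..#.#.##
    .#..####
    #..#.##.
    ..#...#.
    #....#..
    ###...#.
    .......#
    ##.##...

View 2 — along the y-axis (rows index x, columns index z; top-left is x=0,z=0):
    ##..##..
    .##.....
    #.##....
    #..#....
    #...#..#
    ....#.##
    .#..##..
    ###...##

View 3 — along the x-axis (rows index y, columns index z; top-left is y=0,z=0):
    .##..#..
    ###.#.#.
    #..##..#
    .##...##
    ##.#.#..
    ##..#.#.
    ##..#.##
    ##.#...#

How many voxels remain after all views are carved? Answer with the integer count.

45 voxels

full grid |V| = 512
after view 1 [z-axis, 26 of 64 cells solid] → remaining = 208
after view 2 [y-axis, 25 of 64 cells solid] → remaining = 83
after view 3 [x-axis, 33 of 64 cells solid] → remaining = 45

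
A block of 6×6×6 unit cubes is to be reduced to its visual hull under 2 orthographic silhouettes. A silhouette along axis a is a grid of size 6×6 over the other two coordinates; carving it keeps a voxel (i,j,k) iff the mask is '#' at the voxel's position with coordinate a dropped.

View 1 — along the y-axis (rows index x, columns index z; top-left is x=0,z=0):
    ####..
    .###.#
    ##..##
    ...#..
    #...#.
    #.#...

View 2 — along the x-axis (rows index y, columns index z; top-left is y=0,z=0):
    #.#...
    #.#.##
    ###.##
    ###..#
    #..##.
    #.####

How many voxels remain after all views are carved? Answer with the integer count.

67 voxels

initial block: 6^3 = 216
carve view 1 (along y, XZ-mask fill 17/36): 102 voxels remain
carve view 2 (along x, YZ-mask fill 23/36): 67 voxels remain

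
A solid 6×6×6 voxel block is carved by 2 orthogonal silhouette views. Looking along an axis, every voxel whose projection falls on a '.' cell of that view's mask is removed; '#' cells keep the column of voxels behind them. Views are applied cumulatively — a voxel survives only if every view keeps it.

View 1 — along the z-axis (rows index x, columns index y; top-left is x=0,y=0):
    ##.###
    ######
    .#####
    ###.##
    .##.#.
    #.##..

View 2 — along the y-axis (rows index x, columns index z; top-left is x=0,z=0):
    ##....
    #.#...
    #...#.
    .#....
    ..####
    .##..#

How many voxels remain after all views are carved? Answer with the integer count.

|visual hull| = 58

full grid |V| = 216
[1] z-view keeps 27 columns → grid now 162
[2] y-view keeps 14 columns → grid now 58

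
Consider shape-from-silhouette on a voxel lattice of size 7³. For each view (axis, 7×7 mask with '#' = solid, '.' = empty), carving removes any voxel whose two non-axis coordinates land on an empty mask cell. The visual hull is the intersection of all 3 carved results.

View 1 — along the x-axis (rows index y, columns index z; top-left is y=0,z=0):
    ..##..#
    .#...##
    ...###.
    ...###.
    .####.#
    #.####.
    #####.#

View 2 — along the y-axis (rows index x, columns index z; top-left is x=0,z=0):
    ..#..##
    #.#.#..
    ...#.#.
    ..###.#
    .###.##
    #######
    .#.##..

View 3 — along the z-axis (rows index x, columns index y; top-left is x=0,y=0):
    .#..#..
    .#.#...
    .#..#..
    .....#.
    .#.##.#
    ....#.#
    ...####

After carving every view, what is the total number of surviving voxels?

|visual hull| = 44

before carving: 343 voxels (7×7×7)
step 1: project along x, AND mask (28/49) → |grid| = 196
step 2: project along y, AND mask (27/49) → |grid| = 115
step 3: project along z, AND mask (17/49) → |grid| = 44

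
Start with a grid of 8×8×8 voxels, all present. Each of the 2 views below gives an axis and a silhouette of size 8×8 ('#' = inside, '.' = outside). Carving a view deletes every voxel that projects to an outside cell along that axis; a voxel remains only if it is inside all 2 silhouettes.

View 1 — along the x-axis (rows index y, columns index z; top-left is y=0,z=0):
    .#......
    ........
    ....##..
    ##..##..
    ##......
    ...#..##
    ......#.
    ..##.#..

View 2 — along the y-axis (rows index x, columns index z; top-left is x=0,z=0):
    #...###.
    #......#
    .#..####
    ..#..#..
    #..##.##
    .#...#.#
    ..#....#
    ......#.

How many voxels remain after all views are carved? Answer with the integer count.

full grid |V| = 512
after view 1 [x-axis, 16 of 64 cells solid] → remaining = 128
after view 2 [y-axis, 24 of 64 cells solid] → remaining = 47

remaining voxels: 47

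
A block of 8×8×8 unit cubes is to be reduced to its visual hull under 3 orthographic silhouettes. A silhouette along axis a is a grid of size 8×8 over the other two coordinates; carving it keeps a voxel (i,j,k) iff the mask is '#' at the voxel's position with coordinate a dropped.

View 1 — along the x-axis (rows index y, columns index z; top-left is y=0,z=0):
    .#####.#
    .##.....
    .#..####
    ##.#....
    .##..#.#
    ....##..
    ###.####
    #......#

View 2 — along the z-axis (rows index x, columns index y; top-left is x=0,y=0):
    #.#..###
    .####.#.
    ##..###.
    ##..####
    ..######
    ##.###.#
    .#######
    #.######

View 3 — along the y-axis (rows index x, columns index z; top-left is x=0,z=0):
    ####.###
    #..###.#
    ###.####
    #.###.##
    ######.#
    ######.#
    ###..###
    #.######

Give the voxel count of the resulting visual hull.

voxel count = 149

before carving: 512 voxels (8×8×8)
after view 1 [x-axis, 31 of 64 cells solid] → remaining = 248
after view 2 [z-axis, 47 of 64 cells solid] → remaining = 183
after view 3 [y-axis, 52 of 64 cells solid] → remaining = 149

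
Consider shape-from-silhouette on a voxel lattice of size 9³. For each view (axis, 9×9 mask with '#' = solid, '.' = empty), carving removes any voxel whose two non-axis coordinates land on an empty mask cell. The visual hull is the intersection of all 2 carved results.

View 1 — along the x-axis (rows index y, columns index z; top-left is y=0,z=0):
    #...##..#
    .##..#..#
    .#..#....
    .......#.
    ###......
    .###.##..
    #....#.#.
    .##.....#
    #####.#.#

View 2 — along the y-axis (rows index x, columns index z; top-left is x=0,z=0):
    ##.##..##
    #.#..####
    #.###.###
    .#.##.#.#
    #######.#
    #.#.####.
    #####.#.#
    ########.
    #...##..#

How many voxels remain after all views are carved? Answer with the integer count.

full grid |V| = 729
carve view 1 (along x, YZ-mask fill 32/81): 288 voxels remain
carve view 2 (along y, XZ-mask fill 57/81): 200 voxels remain

voxel count = 200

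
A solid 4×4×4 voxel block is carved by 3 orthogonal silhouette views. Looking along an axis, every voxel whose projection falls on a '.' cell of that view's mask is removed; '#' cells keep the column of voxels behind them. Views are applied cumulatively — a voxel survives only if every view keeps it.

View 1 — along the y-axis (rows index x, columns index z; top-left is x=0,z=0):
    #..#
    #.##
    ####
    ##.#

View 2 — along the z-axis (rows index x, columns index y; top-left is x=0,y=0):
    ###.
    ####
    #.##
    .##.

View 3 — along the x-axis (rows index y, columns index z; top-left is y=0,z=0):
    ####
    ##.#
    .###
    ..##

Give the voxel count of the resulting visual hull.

before carving: 64 voxels (4×4×4)
after view 1 [y-axis, 12 of 16 cells solid] → remaining = 48
after view 2 [z-axis, 12 of 16 cells solid] → remaining = 36
after view 3 [x-axis, 12 of 16 cells solid] → remaining = 28

remaining voxels: 28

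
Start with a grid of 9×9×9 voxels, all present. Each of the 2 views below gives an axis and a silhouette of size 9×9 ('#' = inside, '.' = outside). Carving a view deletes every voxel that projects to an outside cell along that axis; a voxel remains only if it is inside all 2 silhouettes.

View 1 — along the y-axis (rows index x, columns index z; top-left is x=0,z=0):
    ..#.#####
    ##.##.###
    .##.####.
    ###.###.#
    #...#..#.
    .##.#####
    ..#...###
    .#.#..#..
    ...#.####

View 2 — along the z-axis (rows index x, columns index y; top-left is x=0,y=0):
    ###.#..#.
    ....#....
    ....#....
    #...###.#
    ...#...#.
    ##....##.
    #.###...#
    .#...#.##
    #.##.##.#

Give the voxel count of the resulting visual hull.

full grid |V| = 729
after view 1 [y-axis, 48 of 81 cells solid] → remaining = 432
after view 2 [z-axis, 33 of 81 cells solid] → remaining = 174

remaining voxels: 174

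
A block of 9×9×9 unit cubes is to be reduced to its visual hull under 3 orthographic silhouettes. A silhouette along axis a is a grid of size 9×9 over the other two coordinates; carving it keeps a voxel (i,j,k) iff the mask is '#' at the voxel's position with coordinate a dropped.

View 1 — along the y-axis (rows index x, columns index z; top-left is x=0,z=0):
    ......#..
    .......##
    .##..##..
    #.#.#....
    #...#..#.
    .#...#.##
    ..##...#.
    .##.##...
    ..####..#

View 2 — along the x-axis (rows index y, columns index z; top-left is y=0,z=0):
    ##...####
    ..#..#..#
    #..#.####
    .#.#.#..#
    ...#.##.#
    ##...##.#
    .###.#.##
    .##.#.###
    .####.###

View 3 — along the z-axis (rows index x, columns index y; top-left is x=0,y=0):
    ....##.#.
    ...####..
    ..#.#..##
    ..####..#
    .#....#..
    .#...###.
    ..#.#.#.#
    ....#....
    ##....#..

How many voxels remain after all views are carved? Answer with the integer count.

54 voxels

start: 9×9×9 = 729 voxels
after view 1 [y-axis, 29 of 81 cells solid] → remaining = 261
after view 2 [x-axis, 47 of 81 cells solid] → remaining = 149
after view 3 [z-axis, 30 of 81 cells solid] → remaining = 54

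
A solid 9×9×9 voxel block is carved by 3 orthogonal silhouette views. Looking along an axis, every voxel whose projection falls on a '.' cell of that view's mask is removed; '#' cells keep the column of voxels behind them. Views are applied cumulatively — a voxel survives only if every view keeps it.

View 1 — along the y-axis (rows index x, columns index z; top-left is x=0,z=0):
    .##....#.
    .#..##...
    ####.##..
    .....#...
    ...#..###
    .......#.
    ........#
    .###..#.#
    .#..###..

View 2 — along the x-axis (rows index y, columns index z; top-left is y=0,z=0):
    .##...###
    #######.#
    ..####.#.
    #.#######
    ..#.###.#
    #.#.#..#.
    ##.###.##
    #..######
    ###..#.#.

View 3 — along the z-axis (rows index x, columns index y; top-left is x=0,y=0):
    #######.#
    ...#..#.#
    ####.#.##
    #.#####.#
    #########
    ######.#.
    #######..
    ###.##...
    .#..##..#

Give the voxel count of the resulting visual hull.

remaining voxels: 114

before carving: 729 voxels (9×9×9)
carve view 1 (along y, XZ-mask fill 28/81): 252 voxels remain
carve view 2 (along x, YZ-mask fill 54/81): 163 voxels remain
carve view 3 (along z, XY-mask fill 57/81): 114 voxels remain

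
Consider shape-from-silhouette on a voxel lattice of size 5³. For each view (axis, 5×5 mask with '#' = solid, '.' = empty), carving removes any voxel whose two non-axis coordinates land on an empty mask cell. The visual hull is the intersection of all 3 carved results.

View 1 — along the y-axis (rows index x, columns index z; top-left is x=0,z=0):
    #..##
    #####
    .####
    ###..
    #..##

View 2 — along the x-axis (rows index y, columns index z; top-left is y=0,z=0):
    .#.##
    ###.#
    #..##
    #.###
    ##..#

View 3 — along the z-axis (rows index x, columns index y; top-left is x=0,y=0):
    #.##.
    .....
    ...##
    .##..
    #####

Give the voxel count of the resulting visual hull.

initial block: 5^3 = 125
carve view 1 (along y, XZ-mask fill 18/25): 90 voxels remain
carve view 2 (along x, YZ-mask fill 17/25): 63 voxels remain
carve view 3 (along z, XY-mask fill 12/25): 29 voxels remain

29 voxels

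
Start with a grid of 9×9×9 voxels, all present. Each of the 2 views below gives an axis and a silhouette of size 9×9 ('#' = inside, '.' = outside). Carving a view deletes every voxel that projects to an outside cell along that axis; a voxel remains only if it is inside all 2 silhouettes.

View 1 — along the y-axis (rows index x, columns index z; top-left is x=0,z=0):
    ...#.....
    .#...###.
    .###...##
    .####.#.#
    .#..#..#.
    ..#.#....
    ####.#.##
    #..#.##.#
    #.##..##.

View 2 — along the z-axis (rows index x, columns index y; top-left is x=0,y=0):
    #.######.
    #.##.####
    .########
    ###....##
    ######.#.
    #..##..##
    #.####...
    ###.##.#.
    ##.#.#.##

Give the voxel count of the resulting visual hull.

full grid |V| = 729
  1. axis=1 (XZ plane), |mask|=38  ⇒  voxels=342
  2. axis=2 (XY plane), |mask|=56  ⇒  voxels=231

231 voxels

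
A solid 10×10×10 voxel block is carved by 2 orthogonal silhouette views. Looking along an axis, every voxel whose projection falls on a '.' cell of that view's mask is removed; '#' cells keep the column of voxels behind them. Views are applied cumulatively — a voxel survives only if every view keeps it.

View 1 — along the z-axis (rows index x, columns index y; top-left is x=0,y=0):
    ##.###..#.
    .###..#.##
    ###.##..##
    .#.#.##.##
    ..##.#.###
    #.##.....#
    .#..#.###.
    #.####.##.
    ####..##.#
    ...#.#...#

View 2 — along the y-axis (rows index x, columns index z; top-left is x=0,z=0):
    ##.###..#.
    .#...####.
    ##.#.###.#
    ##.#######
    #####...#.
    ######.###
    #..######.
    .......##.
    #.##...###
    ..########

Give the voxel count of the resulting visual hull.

|visual hull| = 356

initial block: 10^3 = 1000
V1 z: intersect with XY mask (57 set) -- 570 left
V2 y: intersect with XZ mask (65 set) -- 356 left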